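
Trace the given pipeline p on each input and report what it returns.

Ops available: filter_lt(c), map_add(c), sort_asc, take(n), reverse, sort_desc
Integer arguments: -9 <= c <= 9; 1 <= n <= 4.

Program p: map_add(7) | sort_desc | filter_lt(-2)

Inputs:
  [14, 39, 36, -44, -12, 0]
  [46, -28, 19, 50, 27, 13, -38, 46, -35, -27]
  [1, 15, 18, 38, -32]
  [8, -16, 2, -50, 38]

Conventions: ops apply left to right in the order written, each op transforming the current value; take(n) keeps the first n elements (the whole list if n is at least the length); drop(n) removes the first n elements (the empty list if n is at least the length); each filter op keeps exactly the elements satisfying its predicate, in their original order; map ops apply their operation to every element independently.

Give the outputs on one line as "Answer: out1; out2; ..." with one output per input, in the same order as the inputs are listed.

Execution, op by op:
  [14, 39, 36, -44, -12, 0] -> [21, 46, 43, -37, -5, 7] -> [46, 43, 21, 7, -5, -37] -> [-5, -37]
  [46, -28, 19, 50, 27, 13, -38, 46, -35, -27] -> [53, -21, 26, 57, 34, 20, -31, 53, -28, -20] -> [57, 53, 53, 34, 26, 20, -20, -21, -28, -31] -> [-20, -21, -28, -31]
  [1, 15, 18, 38, -32] -> [8, 22, 25, 45, -25] -> [45, 25, 22, 8, -25] -> [-25]
  [8, -16, 2, -50, 38] -> [15, -9, 9, -43, 45] -> [45, 15, 9, -9, -43] -> [-9, -43]

[-5, -37]; [-20, -21, -28, -31]; [-25]; [-9, -43]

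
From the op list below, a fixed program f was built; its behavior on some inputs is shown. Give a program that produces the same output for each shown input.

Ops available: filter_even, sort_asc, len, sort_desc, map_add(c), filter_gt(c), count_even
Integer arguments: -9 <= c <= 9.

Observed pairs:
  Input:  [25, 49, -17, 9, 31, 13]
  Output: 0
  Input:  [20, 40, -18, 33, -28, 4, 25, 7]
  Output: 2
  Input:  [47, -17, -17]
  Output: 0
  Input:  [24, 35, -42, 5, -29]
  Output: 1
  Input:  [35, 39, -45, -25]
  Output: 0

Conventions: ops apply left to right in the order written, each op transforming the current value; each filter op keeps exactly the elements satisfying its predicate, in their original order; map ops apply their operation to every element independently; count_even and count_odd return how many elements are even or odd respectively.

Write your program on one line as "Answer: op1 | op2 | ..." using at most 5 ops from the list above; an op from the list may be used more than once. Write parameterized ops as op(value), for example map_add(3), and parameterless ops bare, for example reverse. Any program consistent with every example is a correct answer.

filter_even | sort_desc | filter_gt(7) | count_even

Check, running the answer program on each example:
  [25, 49, -17, 9, 31, 13] -> [] -> [] -> [] -> 0
  [20, 40, -18, 33, -28, 4, 25, 7] -> [20, 40, -18, -28, 4] -> [40, 20, 4, -18, -28] -> [40, 20] -> 2
  [47, -17, -17] -> [] -> [] -> [] -> 0
  [24, 35, -42, 5, -29] -> [24, -42] -> [24, -42] -> [24] -> 1
  [35, 39, -45, -25] -> [] -> [] -> [] -> 0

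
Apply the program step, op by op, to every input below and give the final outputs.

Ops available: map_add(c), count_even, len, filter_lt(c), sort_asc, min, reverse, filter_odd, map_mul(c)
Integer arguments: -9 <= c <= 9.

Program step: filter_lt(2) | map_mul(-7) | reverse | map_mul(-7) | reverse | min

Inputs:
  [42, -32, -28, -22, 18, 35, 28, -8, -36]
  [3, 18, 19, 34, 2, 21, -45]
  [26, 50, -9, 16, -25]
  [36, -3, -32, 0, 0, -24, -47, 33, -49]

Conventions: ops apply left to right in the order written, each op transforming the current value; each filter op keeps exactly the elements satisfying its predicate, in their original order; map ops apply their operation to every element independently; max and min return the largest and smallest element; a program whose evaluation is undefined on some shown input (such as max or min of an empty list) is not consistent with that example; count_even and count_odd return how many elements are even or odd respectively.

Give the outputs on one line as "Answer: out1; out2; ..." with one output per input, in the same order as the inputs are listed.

Execution, op by op:
  [42, -32, -28, -22, 18, 35, 28, -8, -36] -> [-32, -28, -22, -8, -36] -> [224, 196, 154, 56, 252] -> [252, 56, 154, 196, 224] -> [-1764, -392, -1078, -1372, -1568] -> [-1568, -1372, -1078, -392, -1764] -> -1764
  [3, 18, 19, 34, 2, 21, -45] -> [-45] -> [315] -> [315] -> [-2205] -> [-2205] -> -2205
  [26, 50, -9, 16, -25] -> [-9, -25] -> [63, 175] -> [175, 63] -> [-1225, -441] -> [-441, -1225] -> -1225
  [36, -3, -32, 0, 0, -24, -47, 33, -49] -> [-3, -32, 0, 0, -24, -47, -49] -> [21, 224, 0, 0, 168, 329, 343] -> [343, 329, 168, 0, 0, 224, 21] -> [-2401, -2303, -1176, 0, 0, -1568, -147] -> [-147, -1568, 0, 0, -1176, -2303, -2401] -> -2401

-1764; -2205; -1225; -2401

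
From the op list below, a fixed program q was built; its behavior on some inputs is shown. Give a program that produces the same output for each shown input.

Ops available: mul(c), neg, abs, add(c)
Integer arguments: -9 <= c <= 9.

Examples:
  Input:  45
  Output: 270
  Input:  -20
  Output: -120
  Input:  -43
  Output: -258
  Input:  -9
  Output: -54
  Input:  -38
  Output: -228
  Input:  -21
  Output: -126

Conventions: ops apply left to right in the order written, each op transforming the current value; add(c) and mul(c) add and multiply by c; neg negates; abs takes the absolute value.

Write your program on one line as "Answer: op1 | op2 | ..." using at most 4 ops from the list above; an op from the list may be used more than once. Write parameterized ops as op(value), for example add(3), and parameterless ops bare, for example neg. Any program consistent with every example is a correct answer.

neg | mul(3) | mul(2) | mul(-1)

Check, running the answer program on each example:
  45 -> -45 -> -135 -> -270 -> 270
  -20 -> 20 -> 60 -> 120 -> -120
  -43 -> 43 -> 129 -> 258 -> -258
  -9 -> 9 -> 27 -> 54 -> -54
  -38 -> 38 -> 114 -> 228 -> -228
  -21 -> 21 -> 63 -> 126 -> -126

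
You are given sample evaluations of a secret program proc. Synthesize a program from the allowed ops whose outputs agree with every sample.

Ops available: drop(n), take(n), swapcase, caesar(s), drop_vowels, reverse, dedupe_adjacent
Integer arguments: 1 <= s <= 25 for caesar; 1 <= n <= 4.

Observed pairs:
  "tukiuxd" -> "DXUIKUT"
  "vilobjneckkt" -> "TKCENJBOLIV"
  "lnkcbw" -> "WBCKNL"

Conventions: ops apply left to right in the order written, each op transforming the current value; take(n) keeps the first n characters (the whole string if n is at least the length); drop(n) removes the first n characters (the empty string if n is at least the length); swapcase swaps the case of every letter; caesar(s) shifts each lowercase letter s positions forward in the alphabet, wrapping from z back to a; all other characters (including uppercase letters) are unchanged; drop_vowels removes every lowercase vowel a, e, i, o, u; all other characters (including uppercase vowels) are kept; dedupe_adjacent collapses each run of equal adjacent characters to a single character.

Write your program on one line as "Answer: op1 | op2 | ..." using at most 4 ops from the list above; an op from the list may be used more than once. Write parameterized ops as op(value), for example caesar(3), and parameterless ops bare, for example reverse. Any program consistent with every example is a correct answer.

dedupe_adjacent | reverse | swapcase

Check, running the answer program on each example:
  "tukiuxd" -> "tukiuxd" -> "dxuikut" -> "DXUIKUT"
  "vilobjneckkt" -> "vilobjneckt" -> "tkcenjboliv" -> "TKCENJBOLIV"
  "lnkcbw" -> "lnkcbw" -> "wbcknl" -> "WBCKNL"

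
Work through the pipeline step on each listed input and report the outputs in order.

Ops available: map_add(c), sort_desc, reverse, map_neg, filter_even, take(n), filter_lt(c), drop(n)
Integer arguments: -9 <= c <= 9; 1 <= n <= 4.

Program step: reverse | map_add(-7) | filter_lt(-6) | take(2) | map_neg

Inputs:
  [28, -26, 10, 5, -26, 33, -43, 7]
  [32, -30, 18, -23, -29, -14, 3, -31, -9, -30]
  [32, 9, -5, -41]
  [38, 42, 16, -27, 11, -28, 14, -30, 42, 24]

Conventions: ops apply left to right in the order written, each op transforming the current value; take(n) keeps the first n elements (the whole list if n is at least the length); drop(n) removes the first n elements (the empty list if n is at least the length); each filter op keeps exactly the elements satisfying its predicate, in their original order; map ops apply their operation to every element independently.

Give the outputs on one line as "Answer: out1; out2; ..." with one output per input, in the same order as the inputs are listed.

[50, 33]; [37, 16]; [48, 12]; [37, 35]

Execution, op by op:
  [28, -26, 10, 5, -26, 33, -43, 7] -> [7, -43, 33, -26, 5, 10, -26, 28] -> [0, -50, 26, -33, -2, 3, -33, 21] -> [-50, -33, -33] -> [-50, -33] -> [50, 33]
  [32, -30, 18, -23, -29, -14, 3, -31, -9, -30] -> [-30, -9, -31, 3, -14, -29, -23, 18, -30, 32] -> [-37, -16, -38, -4, -21, -36, -30, 11, -37, 25] -> [-37, -16, -38, -21, -36, -30, -37] -> [-37, -16] -> [37, 16]
  [32, 9, -5, -41] -> [-41, -5, 9, 32] -> [-48, -12, 2, 25] -> [-48, -12] -> [-48, -12] -> [48, 12]
  [38, 42, 16, -27, 11, -28, 14, -30, 42, 24] -> [24, 42, -30, 14, -28, 11, -27, 16, 42, 38] -> [17, 35, -37, 7, -35, 4, -34, 9, 35, 31] -> [-37, -35, -34] -> [-37, -35] -> [37, 35]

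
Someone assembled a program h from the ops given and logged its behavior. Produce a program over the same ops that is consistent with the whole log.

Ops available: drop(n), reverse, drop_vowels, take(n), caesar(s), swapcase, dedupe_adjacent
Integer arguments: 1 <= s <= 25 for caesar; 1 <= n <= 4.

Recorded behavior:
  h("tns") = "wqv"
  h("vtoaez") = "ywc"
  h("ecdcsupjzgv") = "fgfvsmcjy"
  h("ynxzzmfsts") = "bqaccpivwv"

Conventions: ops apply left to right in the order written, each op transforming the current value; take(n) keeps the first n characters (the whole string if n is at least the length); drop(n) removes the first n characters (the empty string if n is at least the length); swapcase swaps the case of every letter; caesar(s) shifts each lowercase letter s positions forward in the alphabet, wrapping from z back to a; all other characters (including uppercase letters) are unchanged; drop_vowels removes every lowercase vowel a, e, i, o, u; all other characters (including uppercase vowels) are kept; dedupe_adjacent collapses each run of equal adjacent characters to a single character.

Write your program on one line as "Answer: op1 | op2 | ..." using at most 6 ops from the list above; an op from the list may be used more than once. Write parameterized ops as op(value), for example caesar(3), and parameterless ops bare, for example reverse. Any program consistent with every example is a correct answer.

reverse | drop_vowels | caesar(22) | caesar(7) | reverse

Check, running the answer program on each example:
  "tns" -> "snt" -> "snt" -> "ojp" -> "vqw" -> "wqv"
  "vtoaez" -> "zeaotv" -> "ztv" -> "vpr" -> "cwy" -> "ywc"
  "ecdcsupjzgv" -> "vgzjpuscdce" -> "vgzjpscdc" -> "rcvfloyzy" -> "yjcmsvfgf" -> "fgfvsmcjy"
  "ynxzzmfsts" -> "stsfmzzxny" -> "stsfmzzxny" -> "opobivvtju" -> "vwvipccaqb" -> "bqaccpivwv"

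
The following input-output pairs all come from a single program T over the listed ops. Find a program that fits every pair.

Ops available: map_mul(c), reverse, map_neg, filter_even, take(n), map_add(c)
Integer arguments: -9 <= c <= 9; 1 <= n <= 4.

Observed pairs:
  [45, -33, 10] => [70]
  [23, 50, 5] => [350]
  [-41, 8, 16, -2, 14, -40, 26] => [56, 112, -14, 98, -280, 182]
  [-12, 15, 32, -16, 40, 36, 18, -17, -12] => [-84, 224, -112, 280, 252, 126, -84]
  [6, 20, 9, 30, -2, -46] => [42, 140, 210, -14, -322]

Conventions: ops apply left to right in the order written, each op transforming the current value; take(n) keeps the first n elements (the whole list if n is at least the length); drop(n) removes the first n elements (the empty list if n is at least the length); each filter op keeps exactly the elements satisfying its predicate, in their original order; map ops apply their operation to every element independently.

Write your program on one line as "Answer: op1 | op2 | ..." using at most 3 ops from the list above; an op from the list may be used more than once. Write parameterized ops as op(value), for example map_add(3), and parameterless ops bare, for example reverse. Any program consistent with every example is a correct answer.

filter_even | map_mul(7)

Check, running the answer program on each example:
  [45, -33, 10] -> [10] -> [70]
  [23, 50, 5] -> [50] -> [350]
  [-41, 8, 16, -2, 14, -40, 26] -> [8, 16, -2, 14, -40, 26] -> [56, 112, -14, 98, -280, 182]
  [-12, 15, 32, -16, 40, 36, 18, -17, -12] -> [-12, 32, -16, 40, 36, 18, -12] -> [-84, 224, -112, 280, 252, 126, -84]
  [6, 20, 9, 30, -2, -46] -> [6, 20, 30, -2, -46] -> [42, 140, 210, -14, -322]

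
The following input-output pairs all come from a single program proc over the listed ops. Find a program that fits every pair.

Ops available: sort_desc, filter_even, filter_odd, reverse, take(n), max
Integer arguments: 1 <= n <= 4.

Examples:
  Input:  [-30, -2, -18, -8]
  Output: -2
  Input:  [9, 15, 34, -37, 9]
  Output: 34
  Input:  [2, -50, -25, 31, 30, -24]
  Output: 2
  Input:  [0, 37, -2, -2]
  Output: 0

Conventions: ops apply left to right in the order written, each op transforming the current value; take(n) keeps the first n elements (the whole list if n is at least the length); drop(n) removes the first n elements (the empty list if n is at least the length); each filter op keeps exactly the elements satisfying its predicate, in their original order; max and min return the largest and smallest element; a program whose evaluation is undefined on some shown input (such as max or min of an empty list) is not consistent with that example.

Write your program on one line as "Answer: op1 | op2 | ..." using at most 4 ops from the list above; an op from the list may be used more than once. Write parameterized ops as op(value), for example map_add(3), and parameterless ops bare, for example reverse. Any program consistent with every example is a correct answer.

filter_even | take(2) | reverse | max

Check, running the answer program on each example:
  [-30, -2, -18, -8] -> [-30, -2, -18, -8] -> [-30, -2] -> [-2, -30] -> -2
  [9, 15, 34, -37, 9] -> [34] -> [34] -> [34] -> 34
  [2, -50, -25, 31, 30, -24] -> [2, -50, 30, -24] -> [2, -50] -> [-50, 2] -> 2
  [0, 37, -2, -2] -> [0, -2, -2] -> [0, -2] -> [-2, 0] -> 0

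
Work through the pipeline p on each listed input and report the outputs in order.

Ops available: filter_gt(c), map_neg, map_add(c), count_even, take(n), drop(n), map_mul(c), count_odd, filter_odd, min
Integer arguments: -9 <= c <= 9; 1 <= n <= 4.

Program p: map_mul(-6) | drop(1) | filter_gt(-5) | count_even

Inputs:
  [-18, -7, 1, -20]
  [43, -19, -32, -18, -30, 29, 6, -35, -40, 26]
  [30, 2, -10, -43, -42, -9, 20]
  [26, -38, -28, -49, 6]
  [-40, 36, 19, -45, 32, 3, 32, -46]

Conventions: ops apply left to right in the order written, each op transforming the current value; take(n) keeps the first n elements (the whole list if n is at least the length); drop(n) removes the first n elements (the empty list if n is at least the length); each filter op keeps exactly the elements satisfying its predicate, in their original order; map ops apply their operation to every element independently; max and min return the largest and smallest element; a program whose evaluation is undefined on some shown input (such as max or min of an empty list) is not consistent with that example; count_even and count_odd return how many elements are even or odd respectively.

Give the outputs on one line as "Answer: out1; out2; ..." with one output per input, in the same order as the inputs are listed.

2; 6; 4; 3; 2

Execution, op by op:
  [-18, -7, 1, -20] -> [108, 42, -6, 120] -> [42, -6, 120] -> [42, 120] -> 2
  [43, -19, -32, -18, -30, 29, 6, -35, -40, 26] -> [-258, 114, 192, 108, 180, -174, -36, 210, 240, -156] -> [114, 192, 108, 180, -174, -36, 210, 240, -156] -> [114, 192, 108, 180, 210, 240] -> 6
  [30, 2, -10, -43, -42, -9, 20] -> [-180, -12, 60, 258, 252, 54, -120] -> [-12, 60, 258, 252, 54, -120] -> [60, 258, 252, 54] -> 4
  [26, -38, -28, -49, 6] -> [-156, 228, 168, 294, -36] -> [228, 168, 294, -36] -> [228, 168, 294] -> 3
  [-40, 36, 19, -45, 32, 3, 32, -46] -> [240, -216, -114, 270, -192, -18, -192, 276] -> [-216, -114, 270, -192, -18, -192, 276] -> [270, 276] -> 2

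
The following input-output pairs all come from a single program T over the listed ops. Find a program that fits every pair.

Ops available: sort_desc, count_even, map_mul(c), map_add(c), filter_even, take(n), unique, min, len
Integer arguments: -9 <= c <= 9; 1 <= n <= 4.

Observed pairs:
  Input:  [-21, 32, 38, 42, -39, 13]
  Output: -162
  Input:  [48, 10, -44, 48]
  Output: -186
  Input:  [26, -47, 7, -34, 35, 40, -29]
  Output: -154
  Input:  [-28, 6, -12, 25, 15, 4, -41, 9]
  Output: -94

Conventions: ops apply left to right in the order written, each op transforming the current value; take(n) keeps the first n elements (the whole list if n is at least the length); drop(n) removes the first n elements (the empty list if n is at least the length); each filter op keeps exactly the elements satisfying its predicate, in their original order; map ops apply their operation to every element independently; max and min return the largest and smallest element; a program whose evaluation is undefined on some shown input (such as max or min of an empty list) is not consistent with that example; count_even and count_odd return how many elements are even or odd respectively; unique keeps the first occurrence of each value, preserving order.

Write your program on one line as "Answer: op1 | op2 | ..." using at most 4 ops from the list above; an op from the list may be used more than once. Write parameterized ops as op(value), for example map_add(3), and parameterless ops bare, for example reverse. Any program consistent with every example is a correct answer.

map_mul(-4) | map_add(6) | min

Check, running the answer program on each example:
  [-21, 32, 38, 42, -39, 13] -> [84, -128, -152, -168, 156, -52] -> [90, -122, -146, -162, 162, -46] -> -162
  [48, 10, -44, 48] -> [-192, -40, 176, -192] -> [-186, -34, 182, -186] -> -186
  [26, -47, 7, -34, 35, 40, -29] -> [-104, 188, -28, 136, -140, -160, 116] -> [-98, 194, -22, 142, -134, -154, 122] -> -154
  [-28, 6, -12, 25, 15, 4, -41, 9] -> [112, -24, 48, -100, -60, -16, 164, -36] -> [118, -18, 54, -94, -54, -10, 170, -30] -> -94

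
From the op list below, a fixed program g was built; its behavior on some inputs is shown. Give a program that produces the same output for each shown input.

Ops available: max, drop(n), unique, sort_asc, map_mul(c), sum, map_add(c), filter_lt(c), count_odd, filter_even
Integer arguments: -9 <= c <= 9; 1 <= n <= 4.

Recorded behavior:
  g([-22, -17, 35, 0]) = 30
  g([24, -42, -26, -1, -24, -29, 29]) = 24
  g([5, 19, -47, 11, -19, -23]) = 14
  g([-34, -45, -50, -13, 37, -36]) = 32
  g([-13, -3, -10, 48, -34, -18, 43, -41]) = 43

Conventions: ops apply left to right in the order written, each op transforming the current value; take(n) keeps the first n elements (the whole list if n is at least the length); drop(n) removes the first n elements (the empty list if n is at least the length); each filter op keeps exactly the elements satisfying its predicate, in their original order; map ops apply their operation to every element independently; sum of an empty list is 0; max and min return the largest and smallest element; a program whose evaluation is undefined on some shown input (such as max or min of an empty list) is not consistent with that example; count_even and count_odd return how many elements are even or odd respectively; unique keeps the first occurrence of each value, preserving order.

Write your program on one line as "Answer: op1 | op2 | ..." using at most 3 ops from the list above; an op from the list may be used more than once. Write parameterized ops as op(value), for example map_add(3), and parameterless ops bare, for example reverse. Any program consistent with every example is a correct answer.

map_add(-5) | sort_asc | max

Check, running the answer program on each example:
  [-22, -17, 35, 0] -> [-27, -22, 30, -5] -> [-27, -22, -5, 30] -> 30
  [24, -42, -26, -1, -24, -29, 29] -> [19, -47, -31, -6, -29, -34, 24] -> [-47, -34, -31, -29, -6, 19, 24] -> 24
  [5, 19, -47, 11, -19, -23] -> [0, 14, -52, 6, -24, -28] -> [-52, -28, -24, 0, 6, 14] -> 14
  [-34, -45, -50, -13, 37, -36] -> [-39, -50, -55, -18, 32, -41] -> [-55, -50, -41, -39, -18, 32] -> 32
  [-13, -3, -10, 48, -34, -18, 43, -41] -> [-18, -8, -15, 43, -39, -23, 38, -46] -> [-46, -39, -23, -18, -15, -8, 38, 43] -> 43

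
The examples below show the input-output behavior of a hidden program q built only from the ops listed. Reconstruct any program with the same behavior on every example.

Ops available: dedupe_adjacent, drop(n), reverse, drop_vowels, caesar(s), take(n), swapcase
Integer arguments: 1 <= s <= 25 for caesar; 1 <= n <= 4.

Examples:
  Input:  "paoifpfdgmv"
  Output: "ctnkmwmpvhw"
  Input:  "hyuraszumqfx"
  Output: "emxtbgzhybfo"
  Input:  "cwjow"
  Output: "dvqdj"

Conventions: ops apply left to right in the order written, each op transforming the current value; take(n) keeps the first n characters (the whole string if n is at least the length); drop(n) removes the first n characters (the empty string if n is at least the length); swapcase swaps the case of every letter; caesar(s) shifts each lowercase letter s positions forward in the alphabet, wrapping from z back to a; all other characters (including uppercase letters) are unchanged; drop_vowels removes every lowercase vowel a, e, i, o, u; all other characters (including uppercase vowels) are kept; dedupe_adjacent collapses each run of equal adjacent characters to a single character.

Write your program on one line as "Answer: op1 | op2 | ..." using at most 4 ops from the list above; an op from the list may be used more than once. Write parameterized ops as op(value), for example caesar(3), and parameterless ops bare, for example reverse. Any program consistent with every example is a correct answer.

reverse | caesar(14) | caesar(19)

Check, running the answer program on each example:
  "paoifpfdgmv" -> "vmgdfpfioap" -> "jaurtdtwcod" -> "ctnkmwmpvhw"
  "hyuraszumqfx" -> "xfqmuzsaruyh" -> "lteaingofimv" -> "emxtbgzhybfo"
  "cwjow" -> "wojwc" -> "kcxkq" -> "dvqdj"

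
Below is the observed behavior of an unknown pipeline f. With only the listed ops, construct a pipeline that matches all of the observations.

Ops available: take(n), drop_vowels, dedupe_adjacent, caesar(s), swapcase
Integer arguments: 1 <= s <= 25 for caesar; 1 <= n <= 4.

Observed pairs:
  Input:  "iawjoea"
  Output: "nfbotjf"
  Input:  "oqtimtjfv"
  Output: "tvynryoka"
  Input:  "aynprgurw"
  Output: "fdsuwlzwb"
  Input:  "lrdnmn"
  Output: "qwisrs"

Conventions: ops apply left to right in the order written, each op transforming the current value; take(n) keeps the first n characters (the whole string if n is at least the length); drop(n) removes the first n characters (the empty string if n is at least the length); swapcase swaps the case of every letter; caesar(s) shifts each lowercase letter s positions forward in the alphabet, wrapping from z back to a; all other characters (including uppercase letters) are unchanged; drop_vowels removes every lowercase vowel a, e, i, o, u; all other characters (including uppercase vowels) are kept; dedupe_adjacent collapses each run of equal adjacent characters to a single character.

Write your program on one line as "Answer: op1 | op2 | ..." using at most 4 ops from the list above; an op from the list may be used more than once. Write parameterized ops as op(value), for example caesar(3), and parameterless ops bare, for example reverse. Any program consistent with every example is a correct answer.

caesar(4) | caesar(20) | caesar(7)

Check, running the answer program on each example:
  "iawjoea" -> "meansie" -> "gyuhmcy" -> "nfbotjf"
  "oqtimtjfv" -> "suxmqxnjz" -> "morgkrhdt" -> "tvynryoka"
  "aynprgurw" -> "ecrtvkyva" -> "ywlnpespu" -> "fdsuwlzwb"
  "lrdnmn" -> "pvhrqr" -> "jpblkl" -> "qwisrs"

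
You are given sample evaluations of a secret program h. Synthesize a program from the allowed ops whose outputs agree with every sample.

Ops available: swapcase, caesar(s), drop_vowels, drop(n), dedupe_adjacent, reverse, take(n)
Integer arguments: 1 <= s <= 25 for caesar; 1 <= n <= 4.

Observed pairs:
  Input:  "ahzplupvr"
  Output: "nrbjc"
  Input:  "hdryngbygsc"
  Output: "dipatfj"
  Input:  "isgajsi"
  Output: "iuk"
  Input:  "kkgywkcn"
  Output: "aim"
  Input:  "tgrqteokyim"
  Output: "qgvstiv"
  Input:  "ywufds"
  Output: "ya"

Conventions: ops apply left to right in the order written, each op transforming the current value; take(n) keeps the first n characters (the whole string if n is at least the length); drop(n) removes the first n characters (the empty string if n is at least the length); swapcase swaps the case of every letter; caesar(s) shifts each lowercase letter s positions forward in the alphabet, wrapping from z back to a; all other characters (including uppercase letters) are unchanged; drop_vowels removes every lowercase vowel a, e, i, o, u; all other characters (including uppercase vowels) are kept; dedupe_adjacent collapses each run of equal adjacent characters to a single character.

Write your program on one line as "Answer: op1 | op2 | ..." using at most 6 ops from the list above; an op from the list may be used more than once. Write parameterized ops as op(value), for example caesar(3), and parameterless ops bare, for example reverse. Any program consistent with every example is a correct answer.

reverse | drop(4) | caesar(17) | dedupe_adjacent | caesar(11)

Check, running the answer program on each example:
  "ahzplupvr" -> "rvpulpzha" -> "lpzha" -> "cgqyr" -> "cgqyr" -> "nrbjc"
  "hdryngbygsc" -> "csgybgnyrdh" -> "bgnyrdh" -> "sxepiuy" -> "sxepiuy" -> "dipatfj"
  "isgajsi" -> "isjagsi" -> "gsi" -> "xjz" -> "xjz" -> "iuk"
  "kkgywkcn" -> "nckwygkk" -> "ygkk" -> "pxbb" -> "pxb" -> "aim"
  "tgrqteokyim" -> "miykoetqrgt" -> "oetqrgt" -> "fvkhixk" -> "fvkhixk" -> "qgvstiv"
  "ywufds" -> "sdfuwy" -> "wy" -> "np" -> "np" -> "ya"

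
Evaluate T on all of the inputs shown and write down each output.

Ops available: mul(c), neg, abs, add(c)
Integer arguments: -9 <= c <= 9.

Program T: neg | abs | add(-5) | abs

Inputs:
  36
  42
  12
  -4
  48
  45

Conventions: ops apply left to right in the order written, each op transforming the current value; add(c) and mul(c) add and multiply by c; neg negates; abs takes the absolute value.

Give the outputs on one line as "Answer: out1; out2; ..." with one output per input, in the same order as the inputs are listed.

31; 37; 7; 1; 43; 40

Execution, op by op:
  36 -> -36 -> 36 -> 31 -> 31
  42 -> -42 -> 42 -> 37 -> 37
  12 -> -12 -> 12 -> 7 -> 7
  -4 -> 4 -> 4 -> -1 -> 1
  48 -> -48 -> 48 -> 43 -> 43
  45 -> -45 -> 45 -> 40 -> 40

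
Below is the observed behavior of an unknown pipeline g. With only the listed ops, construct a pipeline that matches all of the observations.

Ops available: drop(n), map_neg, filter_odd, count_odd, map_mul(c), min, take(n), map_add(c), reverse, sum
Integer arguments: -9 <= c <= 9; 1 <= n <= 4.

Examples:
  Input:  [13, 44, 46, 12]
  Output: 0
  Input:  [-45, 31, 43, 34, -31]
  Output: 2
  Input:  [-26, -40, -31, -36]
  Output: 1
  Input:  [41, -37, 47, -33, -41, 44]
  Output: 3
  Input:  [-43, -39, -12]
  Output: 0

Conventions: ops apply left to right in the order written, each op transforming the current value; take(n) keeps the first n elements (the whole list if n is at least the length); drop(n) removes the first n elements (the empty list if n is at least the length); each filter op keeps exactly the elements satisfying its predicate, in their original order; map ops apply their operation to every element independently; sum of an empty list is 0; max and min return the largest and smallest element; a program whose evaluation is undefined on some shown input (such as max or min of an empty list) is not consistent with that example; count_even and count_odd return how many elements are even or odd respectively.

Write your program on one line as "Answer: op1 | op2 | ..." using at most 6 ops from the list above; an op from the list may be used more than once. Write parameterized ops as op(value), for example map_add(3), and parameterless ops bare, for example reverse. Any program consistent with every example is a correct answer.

drop(2) | map_neg | reverse | map_neg | count_odd

Check, running the answer program on each example:
  [13, 44, 46, 12] -> [46, 12] -> [-46, -12] -> [-12, -46] -> [12, 46] -> 0
  [-45, 31, 43, 34, -31] -> [43, 34, -31] -> [-43, -34, 31] -> [31, -34, -43] -> [-31, 34, 43] -> 2
  [-26, -40, -31, -36] -> [-31, -36] -> [31, 36] -> [36, 31] -> [-36, -31] -> 1
  [41, -37, 47, -33, -41, 44] -> [47, -33, -41, 44] -> [-47, 33, 41, -44] -> [-44, 41, 33, -47] -> [44, -41, -33, 47] -> 3
  [-43, -39, -12] -> [-12] -> [12] -> [12] -> [-12] -> 0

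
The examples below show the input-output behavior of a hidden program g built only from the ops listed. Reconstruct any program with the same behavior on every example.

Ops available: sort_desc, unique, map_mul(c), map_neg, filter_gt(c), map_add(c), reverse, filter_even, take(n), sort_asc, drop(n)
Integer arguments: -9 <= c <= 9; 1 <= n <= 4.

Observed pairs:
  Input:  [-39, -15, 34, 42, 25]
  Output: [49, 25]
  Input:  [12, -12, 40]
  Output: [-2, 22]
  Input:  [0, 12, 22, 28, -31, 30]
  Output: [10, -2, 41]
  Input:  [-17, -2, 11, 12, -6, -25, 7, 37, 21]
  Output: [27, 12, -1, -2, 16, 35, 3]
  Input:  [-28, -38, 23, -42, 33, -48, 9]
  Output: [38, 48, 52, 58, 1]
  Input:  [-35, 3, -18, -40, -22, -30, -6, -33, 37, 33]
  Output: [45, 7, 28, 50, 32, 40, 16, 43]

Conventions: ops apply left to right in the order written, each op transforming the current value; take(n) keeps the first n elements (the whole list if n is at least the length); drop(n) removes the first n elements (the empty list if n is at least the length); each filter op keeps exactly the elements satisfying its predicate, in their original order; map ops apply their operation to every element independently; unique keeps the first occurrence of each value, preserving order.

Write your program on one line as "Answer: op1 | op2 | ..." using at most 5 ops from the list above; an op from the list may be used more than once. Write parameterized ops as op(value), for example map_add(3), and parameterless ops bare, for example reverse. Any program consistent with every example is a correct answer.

map_add(-6) | map_add(-4) | map_neg | filter_gt(-7)

Check, running the answer program on each example:
  [-39, -15, 34, 42, 25] -> [-45, -21, 28, 36, 19] -> [-49, -25, 24, 32, 15] -> [49, 25, -24, -32, -15] -> [49, 25]
  [12, -12, 40] -> [6, -18, 34] -> [2, -22, 30] -> [-2, 22, -30] -> [-2, 22]
  [0, 12, 22, 28, -31, 30] -> [-6, 6, 16, 22, -37, 24] -> [-10, 2, 12, 18, -41, 20] -> [10, -2, -12, -18, 41, -20] -> [10, -2, 41]
  [-17, -2, 11, 12, -6, -25, 7, 37, 21] -> [-23, -8, 5, 6, -12, -31, 1, 31, 15] -> [-27, -12, 1, 2, -16, -35, -3, 27, 11] -> [27, 12, -1, -2, 16, 35, 3, -27, -11] -> [27, 12, -1, -2, 16, 35, 3]
  [-28, -38, 23, -42, 33, -48, 9] -> [-34, -44, 17, -48, 27, -54, 3] -> [-38, -48, 13, -52, 23, -58, -1] -> [38, 48, -13, 52, -23, 58, 1] -> [38, 48, 52, 58, 1]
  [-35, 3, -18, -40, -22, -30, -6, -33, 37, 33] -> [-41, -3, -24, -46, -28, -36, -12, -39, 31, 27] -> [-45, -7, -28, -50, -32, -40, -16, -43, 27, 23] -> [45, 7, 28, 50, 32, 40, 16, 43, -27, -23] -> [45, 7, 28, 50, 32, 40, 16, 43]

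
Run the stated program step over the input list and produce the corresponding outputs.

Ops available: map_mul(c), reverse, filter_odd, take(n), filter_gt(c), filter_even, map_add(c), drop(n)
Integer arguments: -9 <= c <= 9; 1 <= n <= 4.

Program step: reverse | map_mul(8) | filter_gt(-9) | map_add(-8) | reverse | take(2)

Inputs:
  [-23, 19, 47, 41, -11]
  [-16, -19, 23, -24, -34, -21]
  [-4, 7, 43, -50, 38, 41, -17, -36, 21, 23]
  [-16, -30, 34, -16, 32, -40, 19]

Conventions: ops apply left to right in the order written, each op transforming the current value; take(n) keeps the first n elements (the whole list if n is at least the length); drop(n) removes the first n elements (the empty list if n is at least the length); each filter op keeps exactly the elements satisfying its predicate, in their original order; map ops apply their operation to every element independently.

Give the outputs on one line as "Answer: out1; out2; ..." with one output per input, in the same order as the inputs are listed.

[144, 368]; [176]; [48, 336]; [264, 248]

Execution, op by op:
  [-23, 19, 47, 41, -11] -> [-11, 41, 47, 19, -23] -> [-88, 328, 376, 152, -184] -> [328, 376, 152] -> [320, 368, 144] -> [144, 368, 320] -> [144, 368]
  [-16, -19, 23, -24, -34, -21] -> [-21, -34, -24, 23, -19, -16] -> [-168, -272, -192, 184, -152, -128] -> [184] -> [176] -> [176] -> [176]
  [-4, 7, 43, -50, 38, 41, -17, -36, 21, 23] -> [23, 21, -36, -17, 41, 38, -50, 43, 7, -4] -> [184, 168, -288, -136, 328, 304, -400, 344, 56, -32] -> [184, 168, 328, 304, 344, 56] -> [176, 160, 320, 296, 336, 48] -> [48, 336, 296, 320, 160, 176] -> [48, 336]
  [-16, -30, 34, -16, 32, -40, 19] -> [19, -40, 32, -16, 34, -30, -16] -> [152, -320, 256, -128, 272, -240, -128] -> [152, 256, 272] -> [144, 248, 264] -> [264, 248, 144] -> [264, 248]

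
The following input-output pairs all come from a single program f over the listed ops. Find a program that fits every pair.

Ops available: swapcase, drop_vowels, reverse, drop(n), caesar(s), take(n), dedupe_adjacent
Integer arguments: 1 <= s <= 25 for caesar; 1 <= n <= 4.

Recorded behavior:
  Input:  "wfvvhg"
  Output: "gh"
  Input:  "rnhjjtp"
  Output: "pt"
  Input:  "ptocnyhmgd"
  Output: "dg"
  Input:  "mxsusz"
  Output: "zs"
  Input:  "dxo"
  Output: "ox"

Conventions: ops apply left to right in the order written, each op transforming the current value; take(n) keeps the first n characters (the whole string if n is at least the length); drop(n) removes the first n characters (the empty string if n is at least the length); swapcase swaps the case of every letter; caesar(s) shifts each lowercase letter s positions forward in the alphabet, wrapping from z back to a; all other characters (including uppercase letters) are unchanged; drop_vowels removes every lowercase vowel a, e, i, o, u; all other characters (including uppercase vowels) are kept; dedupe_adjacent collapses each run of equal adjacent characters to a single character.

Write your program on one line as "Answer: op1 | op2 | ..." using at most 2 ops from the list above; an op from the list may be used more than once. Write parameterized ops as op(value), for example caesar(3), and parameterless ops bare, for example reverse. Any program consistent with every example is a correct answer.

reverse | take(2)

Check, running the answer program on each example:
  "wfvvhg" -> "ghvvfw" -> "gh"
  "rnhjjtp" -> "ptjjhnr" -> "pt"
  "ptocnyhmgd" -> "dgmhyncotp" -> "dg"
  "mxsusz" -> "zsusxm" -> "zs"
  "dxo" -> "oxd" -> "ox"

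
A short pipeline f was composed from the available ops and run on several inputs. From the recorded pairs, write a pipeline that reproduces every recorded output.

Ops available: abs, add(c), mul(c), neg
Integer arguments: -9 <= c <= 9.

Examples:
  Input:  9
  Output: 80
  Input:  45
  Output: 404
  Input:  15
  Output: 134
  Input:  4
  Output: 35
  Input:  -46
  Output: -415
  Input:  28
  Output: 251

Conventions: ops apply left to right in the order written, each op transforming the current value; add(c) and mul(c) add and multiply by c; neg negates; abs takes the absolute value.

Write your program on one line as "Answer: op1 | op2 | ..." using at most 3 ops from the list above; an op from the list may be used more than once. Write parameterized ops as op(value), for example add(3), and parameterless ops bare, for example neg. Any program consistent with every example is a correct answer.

mul(-9) | add(1) | mul(-1)

Check, running the answer program on each example:
  9 -> -81 -> -80 -> 80
  45 -> -405 -> -404 -> 404
  15 -> -135 -> -134 -> 134
  4 -> -36 -> -35 -> 35
  -46 -> 414 -> 415 -> -415
  28 -> -252 -> -251 -> 251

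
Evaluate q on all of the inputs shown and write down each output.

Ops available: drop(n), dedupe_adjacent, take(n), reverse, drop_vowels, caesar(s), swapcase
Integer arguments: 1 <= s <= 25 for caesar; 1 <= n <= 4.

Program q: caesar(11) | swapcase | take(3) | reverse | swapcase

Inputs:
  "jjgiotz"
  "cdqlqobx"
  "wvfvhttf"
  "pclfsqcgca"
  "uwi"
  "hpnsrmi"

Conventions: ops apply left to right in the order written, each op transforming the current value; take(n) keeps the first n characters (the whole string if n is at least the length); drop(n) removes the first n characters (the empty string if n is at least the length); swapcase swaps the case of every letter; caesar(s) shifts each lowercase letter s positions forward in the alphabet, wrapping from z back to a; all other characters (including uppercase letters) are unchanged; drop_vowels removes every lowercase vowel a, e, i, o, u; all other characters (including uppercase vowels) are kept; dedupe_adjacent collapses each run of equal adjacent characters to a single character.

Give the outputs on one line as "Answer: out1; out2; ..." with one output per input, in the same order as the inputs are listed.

Execution, op by op:
  "jjgiotz" -> "uurtzek" -> "UURTZEK" -> "UUR" -> "RUU" -> "ruu"
  "cdqlqobx" -> "nobwbzmi" -> "NOBWBZMI" -> "NOB" -> "BON" -> "bon"
  "wvfvhttf" -> "hgqgseeq" -> "HGQGSEEQ" -> "HGQ" -> "QGH" -> "qgh"
  "pclfsqcgca" -> "anwqdbnrnl" -> "ANWQDBNRNL" -> "ANW" -> "WNA" -> "wna"
  "uwi" -> "fht" -> "FHT" -> "FHT" -> "THF" -> "thf"
  "hpnsrmi" -> "saydcxt" -> "SAYDCXT" -> "SAY" -> "YAS" -> "yas"

"ruu"; "bon"; "qgh"; "wna"; "thf"; "yas"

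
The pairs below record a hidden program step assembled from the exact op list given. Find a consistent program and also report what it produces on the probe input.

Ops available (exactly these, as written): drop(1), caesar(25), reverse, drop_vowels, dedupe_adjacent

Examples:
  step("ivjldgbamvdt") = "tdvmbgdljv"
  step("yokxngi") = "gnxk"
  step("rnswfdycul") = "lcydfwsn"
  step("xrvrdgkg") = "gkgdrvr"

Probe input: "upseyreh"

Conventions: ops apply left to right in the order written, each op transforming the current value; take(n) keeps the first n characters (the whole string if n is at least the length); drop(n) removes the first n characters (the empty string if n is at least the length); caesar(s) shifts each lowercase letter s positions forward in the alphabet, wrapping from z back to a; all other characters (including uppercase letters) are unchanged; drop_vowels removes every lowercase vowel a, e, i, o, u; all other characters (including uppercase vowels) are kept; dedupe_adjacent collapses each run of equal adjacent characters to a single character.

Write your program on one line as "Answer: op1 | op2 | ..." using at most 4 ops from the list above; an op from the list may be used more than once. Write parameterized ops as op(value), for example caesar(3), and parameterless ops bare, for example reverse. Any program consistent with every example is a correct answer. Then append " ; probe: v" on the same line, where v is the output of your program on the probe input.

drop(1) | reverse | drop_vowels ; probe: "hrysp"

Check, running the answer program on each example:
  "ivjldgbamvdt" -> "vjldgbamvdt" -> "tdvmabgdljv" -> "tdvmbgdljv"
  "yokxngi" -> "okxngi" -> "ignxko" -> "gnxk"
  "rnswfdycul" -> "nswfdycul" -> "lucydfwsn" -> "lcydfwsn"
  "xrvrdgkg" -> "rvrdgkg" -> "gkgdrvr" -> "gkgdrvr"
  probe: "upseyreh" -> "pseyreh" -> "heryesp" -> "hrysp"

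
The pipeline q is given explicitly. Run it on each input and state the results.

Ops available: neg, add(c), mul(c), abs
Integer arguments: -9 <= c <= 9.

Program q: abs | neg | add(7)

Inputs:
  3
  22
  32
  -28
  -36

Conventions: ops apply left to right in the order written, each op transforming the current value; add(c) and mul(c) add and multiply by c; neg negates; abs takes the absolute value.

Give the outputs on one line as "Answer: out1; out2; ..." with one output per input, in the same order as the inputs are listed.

4; -15; -25; -21; -29

Execution, op by op:
  3 -> 3 -> -3 -> 4
  22 -> 22 -> -22 -> -15
  32 -> 32 -> -32 -> -25
  -28 -> 28 -> -28 -> -21
  -36 -> 36 -> -36 -> -29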